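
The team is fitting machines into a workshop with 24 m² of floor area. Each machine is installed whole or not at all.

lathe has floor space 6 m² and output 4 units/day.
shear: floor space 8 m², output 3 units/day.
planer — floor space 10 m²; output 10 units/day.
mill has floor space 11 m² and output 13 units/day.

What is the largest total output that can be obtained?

23

Allowing fractional choices, the relaxed optimum would be about 25.0, but machines are indivisible.
lathe + mill: floor space 6 + 11 = 17 ≤ 24, output 4 + 13 = 17.
planer + mill: floor space 10 + 11 = 21 ≤ 24, output 10 + 13 = 23.
Best is planer and mill with total output 23.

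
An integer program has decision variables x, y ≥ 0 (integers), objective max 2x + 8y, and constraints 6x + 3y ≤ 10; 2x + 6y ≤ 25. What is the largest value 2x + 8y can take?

The continuous relaxation peaks at (0, 3.33) with value 26.67; rounding to a feasible lattice point costs some objective.
(x,y)=(0,3): 6·0+3·3=9≤10, 2·0+6·3=18≤25, objective 24.
(x,y)=(0,2): 6·0+3·2=6≤10, 2·0+6·2=12≤25, objective 16.
The best lattice point is (0,3), giving 24.

24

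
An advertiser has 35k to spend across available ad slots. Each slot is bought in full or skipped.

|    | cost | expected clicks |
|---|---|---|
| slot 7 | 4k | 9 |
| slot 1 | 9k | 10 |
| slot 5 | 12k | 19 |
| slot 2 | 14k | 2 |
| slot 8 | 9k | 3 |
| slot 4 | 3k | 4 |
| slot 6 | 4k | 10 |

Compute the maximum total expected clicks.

This is a 0-1 knapsack instance.
Allowing fractional choices, the relaxed optimum would be about 53.0, but ad slots are indivisible.
slot 7 + slot 1 + slot 5 + slot 4 + slot 6: cost 4 + 9 + 12 + 3 + 4 = 32 ≤ 35, expected clicks 9 + 10 + 19 + 4 + 10 = 52.
slot 7 + slot 1 + slot 5 + slot 6: cost 4 + 9 + 12 + 4 = 29 ≤ 35, expected clicks 9 + 10 + 19 + 10 = 48.
Best is slot 7, slot 1, slot 5, slot 4, and slot 6 with total expected clicks 52.

52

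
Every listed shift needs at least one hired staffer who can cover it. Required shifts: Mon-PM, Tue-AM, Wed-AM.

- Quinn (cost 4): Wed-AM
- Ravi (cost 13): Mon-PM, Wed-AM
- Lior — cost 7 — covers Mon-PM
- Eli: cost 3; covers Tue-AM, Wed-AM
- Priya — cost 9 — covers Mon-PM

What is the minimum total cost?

10

Choose Lior and Eli: together they cover Mon-PM, Tue-AM, Wed-AM — every shift.
Total cost: 7 + 3 = 10.
No cover costs less than 10.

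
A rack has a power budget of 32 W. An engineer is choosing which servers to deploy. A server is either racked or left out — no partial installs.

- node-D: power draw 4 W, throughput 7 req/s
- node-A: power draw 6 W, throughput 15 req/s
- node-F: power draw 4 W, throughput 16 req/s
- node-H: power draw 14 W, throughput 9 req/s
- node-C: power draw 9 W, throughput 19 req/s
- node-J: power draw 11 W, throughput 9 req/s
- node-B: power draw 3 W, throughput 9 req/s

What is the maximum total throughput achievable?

Allowing fractional choices, the relaxed optimum would be about 70.9, but servers are indivisible.
node-D + node-F + node-C + node-J + node-B: power draw 4 + 4 + 9 + 11 + 3 = 31 ≤ 32, throughput 7 + 16 + 19 + 9 + 9 = 60.
node-D + node-A + node-F + node-C + node-B: power draw 4 + 6 + 4 + 9 + 3 = 26 ≤ 32, throughput 7 + 15 + 16 + 19 + 9 = 66.
node-A + node-F + node-C + node-B: power draw 6 + 4 + 9 + 3 = 22 ≤ 32, throughput 15 + 16 + 19 + 9 = 59.
Best is node-D, node-A, node-F, node-C, and node-B with total throughput 66.

66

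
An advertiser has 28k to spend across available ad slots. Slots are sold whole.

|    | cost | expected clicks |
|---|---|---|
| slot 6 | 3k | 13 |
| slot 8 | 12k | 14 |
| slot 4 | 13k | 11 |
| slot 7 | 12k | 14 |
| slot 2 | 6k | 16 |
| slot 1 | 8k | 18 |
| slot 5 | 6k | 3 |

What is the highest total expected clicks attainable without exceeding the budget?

50

Allowing fractional choices, the relaxed optimum would be about 59.8, but ad slots are indivisible.
slot 6 + slot 2 + slot 1 + slot 5: cost 3 + 6 + 8 + 6 = 23 ≤ 28, expected clicks 13 + 16 + 18 + 3 = 50.
slot 8 + slot 2 + slot 1: cost 12 + 6 + 8 = 26 ≤ 28, expected clicks 14 + 16 + 18 = 48.
Best is slot 6, slot 2, slot 1, and slot 5 with total expected clicks 50.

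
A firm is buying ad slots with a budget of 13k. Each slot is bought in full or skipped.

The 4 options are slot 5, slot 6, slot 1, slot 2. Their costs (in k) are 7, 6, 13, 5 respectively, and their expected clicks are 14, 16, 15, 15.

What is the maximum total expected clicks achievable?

slot 5 + slot 6: cost 7 + 6 = 13 ≤ 13, expected clicks 14 + 16 = 30.
slot 5 + slot 2: cost 7 + 5 = 12 ≤ 13, expected clicks 14 + 15 = 29.
slot 6 + slot 2: cost 6 + 5 = 11 ≤ 13, expected clicks 16 + 15 = 31.
Best is slot 6 and slot 2 with total expected clicks 31.

31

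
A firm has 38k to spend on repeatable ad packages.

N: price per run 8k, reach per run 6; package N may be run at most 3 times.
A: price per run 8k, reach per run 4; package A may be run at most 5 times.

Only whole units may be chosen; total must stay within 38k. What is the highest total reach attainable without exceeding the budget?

22

Take 3×N and 1×A: price 32 ≤ 38, reach 3·6 + 1·4 = 22.
N has the best ratio (6/8) and is taken to its limit of 3; remaining capacity is filled optimally with the others.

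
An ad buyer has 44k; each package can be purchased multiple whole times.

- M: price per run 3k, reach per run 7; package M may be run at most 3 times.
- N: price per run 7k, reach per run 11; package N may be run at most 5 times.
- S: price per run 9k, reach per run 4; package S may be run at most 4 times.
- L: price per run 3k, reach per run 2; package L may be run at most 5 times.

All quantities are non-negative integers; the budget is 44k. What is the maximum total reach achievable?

Take 3×M and 5×N: price 44 ≤ 44, reach 3·7 + 5·11 = 76.
M has the best ratio (7/3) and is taken to its limit of 3; remaining capacity is filled optimally with the others.

76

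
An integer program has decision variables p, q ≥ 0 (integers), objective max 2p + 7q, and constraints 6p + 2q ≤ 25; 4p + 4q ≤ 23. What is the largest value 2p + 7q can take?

Relaxing integrality, the LP optimum is 40.25 at (p,q) = (0, 5.75), which is not an integer point.
(p,q)=(0,5): 6·0+2·5=10≤25, 4·0+4·5=20≤23, objective 35.
(p,q)=(1,4): 6·1+2·4=14≤25, 4·1+4·4=20≤23, objective 30.
(p,q)=(0,4): 6·0+2·4=8≤25, 4·0+4·4=16≤23, objective 28.
No feasible integer point exceeds 35.

35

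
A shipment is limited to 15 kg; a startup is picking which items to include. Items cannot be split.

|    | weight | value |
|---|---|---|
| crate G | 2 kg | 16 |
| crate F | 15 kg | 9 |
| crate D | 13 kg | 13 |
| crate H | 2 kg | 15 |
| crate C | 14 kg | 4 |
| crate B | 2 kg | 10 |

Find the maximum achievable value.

Treat it as a binary knapsack problem.
Take crate G, crate H, and crate B: weight 2 + 2 + 2 = 6 ≤ 15, value 16 + 15 + 10 = 41.
No other feasible combination does better.

41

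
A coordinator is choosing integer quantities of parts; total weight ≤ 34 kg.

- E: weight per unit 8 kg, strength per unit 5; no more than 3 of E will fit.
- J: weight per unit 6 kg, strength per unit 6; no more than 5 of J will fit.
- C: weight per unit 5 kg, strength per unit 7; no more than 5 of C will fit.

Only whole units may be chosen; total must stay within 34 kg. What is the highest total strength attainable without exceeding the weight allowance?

41

This is a bounded integer knapsack.
C has the best ratio (7/5); taking only C gives at most 5×7 = 35 (stopped by the supply cap of 5).
Mixing does better — 1×J and 5×C: weight 31 ≤ 34, strength 1·6 + 5·7 = 41.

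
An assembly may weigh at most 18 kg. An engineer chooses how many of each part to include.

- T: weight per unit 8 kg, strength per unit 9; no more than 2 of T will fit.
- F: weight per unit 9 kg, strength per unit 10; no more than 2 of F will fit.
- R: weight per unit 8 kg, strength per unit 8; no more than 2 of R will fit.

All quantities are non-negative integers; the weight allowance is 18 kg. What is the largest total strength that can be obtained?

20

1×T and 1×F: weight 17 ≤ 18, strength 1·9 + 1·10 = 19.
2×F: weight 18 ≤ 18, strength 2·10 = 20.
Best is 20.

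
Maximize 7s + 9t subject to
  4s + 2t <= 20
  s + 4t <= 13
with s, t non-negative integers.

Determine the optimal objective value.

Relaxing integrality, the LP optimum is 47.57 at (s,t) = (3.86, 2.29), which is not an integer point.
(s,t)=(4,2) is feasible, giving 46.
(s,t)=(3,2) is feasible, giving 39.
(s,t)=(4,1) is feasible, giving 37.
No feasible integer point exceeds 46.

46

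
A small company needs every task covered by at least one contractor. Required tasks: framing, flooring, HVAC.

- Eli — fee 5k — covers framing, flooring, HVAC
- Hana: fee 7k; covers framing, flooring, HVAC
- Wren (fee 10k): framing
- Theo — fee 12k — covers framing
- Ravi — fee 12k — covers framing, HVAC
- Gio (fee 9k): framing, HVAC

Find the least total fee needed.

Eli alone covers framing, flooring, HVAC — every task.
Total fee: 5.
No cover costs less than 5.

5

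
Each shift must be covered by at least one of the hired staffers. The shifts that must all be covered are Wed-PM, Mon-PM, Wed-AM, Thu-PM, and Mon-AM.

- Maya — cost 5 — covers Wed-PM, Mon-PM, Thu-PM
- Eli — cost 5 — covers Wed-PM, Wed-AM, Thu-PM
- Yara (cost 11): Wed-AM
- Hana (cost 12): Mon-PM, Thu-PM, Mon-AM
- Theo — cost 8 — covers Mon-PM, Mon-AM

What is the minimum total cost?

13

The greedy cost-per-new-shift heuristic would pick Maya, Eli, and Theo for 18, but a cheaper cover exists.
Choose Eli and Theo: together they cover Wed-PM, Mon-PM, Wed-AM, Thu-PM, Mon-AM — every shift.
Total cost: 5 + 8 = 13.
No cover costs less than 13.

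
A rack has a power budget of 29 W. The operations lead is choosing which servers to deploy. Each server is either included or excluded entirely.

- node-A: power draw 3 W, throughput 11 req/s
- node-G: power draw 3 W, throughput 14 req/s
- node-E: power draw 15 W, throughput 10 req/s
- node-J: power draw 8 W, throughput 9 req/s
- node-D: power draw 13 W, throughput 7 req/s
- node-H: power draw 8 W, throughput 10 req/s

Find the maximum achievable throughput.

Allowing fractional choices, the relaxed optimum would be about 48.7, but servers are indivisible.
node-A + node-G + node-E + node-H: power draw 3 + 3 + 15 + 8 = 29 ≤ 29, throughput 11 + 14 + 10 + 10 = 45.
node-A + node-G + node-E + node-J: power draw 3 + 3 + 15 + 8 = 29 ≤ 29, throughput 11 + 14 + 10 + 9 = 44.
node-A + node-G + node-J + node-H: power draw 3 + 3 + 8 + 8 = 22 ≤ 29, throughput 11 + 14 + 9 + 10 = 44.
Best is node-A, node-G, node-E, and node-H with total throughput 45.

45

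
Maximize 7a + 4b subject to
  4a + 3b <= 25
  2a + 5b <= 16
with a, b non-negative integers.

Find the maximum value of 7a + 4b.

The continuous relaxation peaks at (6.25, 0) with value 43.75; rounding to a feasible lattice point costs some objective.
(a,b)=(6,0): 4·6+3·0=24≤25, 2·6+5·0=12≤16, objective 42.
(a,b)=(5,1): 4·5+3·1=23≤25, 2·5+5·1=15≤16, objective 39.
(a,b)=(5,0): 4·5+3·0=20≤25, 2·5+5·0=10≤16, objective 35.
The best lattice point is (6,0), giving 42.

42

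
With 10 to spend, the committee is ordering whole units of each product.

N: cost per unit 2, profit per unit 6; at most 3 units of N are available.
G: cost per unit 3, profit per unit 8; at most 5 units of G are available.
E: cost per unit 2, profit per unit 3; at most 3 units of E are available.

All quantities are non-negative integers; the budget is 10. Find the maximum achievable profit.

N has the best ratio (6/2); taking only N gives at most 3×6 = 18 (stopped by the supply cap of 3).
Mixing does better — 2×N and 2×G: cost 10 ≤ 10, profit 2·6 + 2·8 = 28.

28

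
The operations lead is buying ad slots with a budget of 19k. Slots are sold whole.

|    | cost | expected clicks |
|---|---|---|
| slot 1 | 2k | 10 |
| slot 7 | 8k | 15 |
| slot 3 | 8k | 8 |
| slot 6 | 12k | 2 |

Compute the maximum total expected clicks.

33

Allowing fractional choices, the relaxed optimum would be about 33.2, but ad slots are indivisible.
slot 1 + slot 7 + slot 3: cost 2 + 8 + 8 = 18 ≤ 19, expected clicks 10 + 15 + 8 = 33.
slot 7 + slot 3: cost 8 + 8 = 16 ≤ 19, expected clicks 15 + 8 = 23.
slot 1 + slot 7: cost 2 + 8 = 10 ≤ 19, expected clicks 10 + 15 = 25.
Best is slot 1, slot 7, and slot 3 with total expected clicks 33.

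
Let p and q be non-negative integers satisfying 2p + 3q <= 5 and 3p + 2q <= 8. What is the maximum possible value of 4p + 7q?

11

The continuous relaxation peaks at (0, 1.67) with value 11.67; rounding to a feasible lattice point costs some objective.
(p,q)=(1,1): 2·1+3·1=5≤5, 3·1+2·1=5≤8, objective 11.
(p,q)=(2,0): 2·2+3·0=4≤5, 3·2+2·0=6≤8, objective 8.
Maximum is 11 at (p,q)=(1,1).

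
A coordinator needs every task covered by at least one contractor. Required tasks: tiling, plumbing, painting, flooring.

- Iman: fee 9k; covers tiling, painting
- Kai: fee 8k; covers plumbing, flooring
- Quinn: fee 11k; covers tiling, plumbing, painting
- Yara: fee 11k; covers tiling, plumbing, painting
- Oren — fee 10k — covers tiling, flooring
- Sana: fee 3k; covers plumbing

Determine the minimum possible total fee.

Choose Iman and Kai: together they cover tiling, plumbing, painting, flooring — every task.
Total fee: 9 + 8 = 17.

17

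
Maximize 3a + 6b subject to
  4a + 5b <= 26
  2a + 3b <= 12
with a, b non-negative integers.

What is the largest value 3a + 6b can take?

24

(a,b)=(0,4) is feasible, giving 24.
(a,b)=(1,3) is feasible, giving 21.
No feasible integer point exceeds 24.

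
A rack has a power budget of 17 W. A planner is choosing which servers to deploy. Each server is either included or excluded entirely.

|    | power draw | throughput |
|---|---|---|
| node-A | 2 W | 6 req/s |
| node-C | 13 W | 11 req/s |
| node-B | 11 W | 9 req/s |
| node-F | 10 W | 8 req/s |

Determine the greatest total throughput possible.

Allowing fractional choices, the relaxed optimum would be about 18.6, but servers are indivisible.
node-A + node-B: power draw 2 + 11 = 13 ≤ 17, throughput 6 + 9 = 15.
node-A + node-C: power draw 2 + 13 = 15 ≤ 17, throughput 6 + 11 = 17.
Best is node-A and node-C with total throughput 17.

17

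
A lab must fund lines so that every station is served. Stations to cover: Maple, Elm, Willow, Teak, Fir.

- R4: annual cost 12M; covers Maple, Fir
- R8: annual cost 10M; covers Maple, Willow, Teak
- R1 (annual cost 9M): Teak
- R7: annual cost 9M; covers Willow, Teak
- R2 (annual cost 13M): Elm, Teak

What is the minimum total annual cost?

The greedy cost-per-new-station heuristic would pick R8, R4, and R2 for 35, but a cheaper cover exists.
Choose R4, R7, and R2: together they cover Maple, Elm, Willow, Teak, Fir — every station.
Total annual cost: 12 + 9 + 13 = 34.
No cover costs less than 34.

34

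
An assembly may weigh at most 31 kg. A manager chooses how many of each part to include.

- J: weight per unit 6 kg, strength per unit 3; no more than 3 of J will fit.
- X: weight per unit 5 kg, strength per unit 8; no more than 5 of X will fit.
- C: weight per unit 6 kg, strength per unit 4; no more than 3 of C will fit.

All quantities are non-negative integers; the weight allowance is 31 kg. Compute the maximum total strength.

44

1×J and 5×X: weight 31 ≤ 31, strength 1·3 + 5·8 = 43.
5×X and 1×C: weight 31 ≤ 31, strength 5·8 + 1·4 = 44.
Best is 44.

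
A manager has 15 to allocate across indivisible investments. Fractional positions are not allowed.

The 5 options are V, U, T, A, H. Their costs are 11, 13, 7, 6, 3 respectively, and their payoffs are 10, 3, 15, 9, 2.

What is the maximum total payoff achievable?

24

Allowing fractional choices, the relaxed optimum would be about 25.8, but investments are indivisible.
T + A: cost 7 + 6 = 13 ≤ 15, payoff 15 + 9 = 24.
T + H: cost 7 + 3 = 10 ≤ 15, payoff 15 + 2 = 17.
Best is T and A with total payoff 24.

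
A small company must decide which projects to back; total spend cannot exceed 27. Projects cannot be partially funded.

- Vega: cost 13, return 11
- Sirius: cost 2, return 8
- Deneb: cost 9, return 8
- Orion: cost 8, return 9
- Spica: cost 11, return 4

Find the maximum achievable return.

Vega + Sirius + Orion: cost 13 + 2 + 8 = 23 ≤ 27, return 11 + 8 + 9 = 28.
Sirius + Deneb + Orion: cost 2 + 9 + 8 = 19 ≤ 27, return 8 + 8 + 9 = 25.
Vega + Sirius + Deneb: cost 13 + 2 + 9 = 24 ≤ 27, return 11 + 8 + 8 = 27.
Best is Vega, Sirius, and Orion with total return 28.

28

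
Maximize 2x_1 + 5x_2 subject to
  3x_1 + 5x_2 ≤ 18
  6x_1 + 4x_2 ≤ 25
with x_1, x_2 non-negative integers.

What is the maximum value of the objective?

Relaxing integrality, the LP optimum is 18.00 at (x_1,x_2) = (0, 3.6), which is not an integer point.
(x_1,x_2)=(1,3): 3·1+5·3=18≤18, 6·1+4·3=18≤25, objective 17.
(x_1,x_2)=(0,3): 3·0+5·3=15≤18, 6·0+4·3=12≤25, objective 15.
(x_1,x_2)=(2,2): 3·2+5·2=16≤18, 6·2+4·2=20≤25, objective 14.
Maximum is 17 at (x_1,x_2)=(1,3).

17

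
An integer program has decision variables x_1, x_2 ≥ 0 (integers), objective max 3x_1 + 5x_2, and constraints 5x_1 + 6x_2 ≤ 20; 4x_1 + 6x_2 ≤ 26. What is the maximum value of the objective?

The continuous relaxation peaks at (0, 3.33) with value 16.67; rounding to a feasible lattice point costs some objective.
(x_1,x_2)=(0,3) is feasible, giving 15.
(x_1,x_2)=(1,2) is feasible, giving 13.
The best lattice point is (0,3), giving 15.

15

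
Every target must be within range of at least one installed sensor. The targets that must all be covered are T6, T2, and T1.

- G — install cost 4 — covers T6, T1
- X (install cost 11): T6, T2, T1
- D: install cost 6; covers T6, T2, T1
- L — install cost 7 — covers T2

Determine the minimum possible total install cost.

6

This is a weighted set-cover instance.
The greedy cost-per-new-target heuristic would pick G and D for 10, but a cheaper cover exists.
D alone covers T6, T2, T1 — every target.
Total install cost: 6.
No cover costs less than 6.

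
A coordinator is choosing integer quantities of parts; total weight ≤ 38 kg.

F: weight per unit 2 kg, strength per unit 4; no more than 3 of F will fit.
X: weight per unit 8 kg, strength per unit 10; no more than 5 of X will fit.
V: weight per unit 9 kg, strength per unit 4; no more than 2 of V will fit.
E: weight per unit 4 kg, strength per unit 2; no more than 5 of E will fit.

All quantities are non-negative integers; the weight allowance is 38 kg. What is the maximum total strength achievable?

This is a bounded integer knapsack.
Take 3×F and 4×X: weight 38 ≤ 38, strength 3·4 + 4·10 = 52.
F has the best ratio (4/2) and is taken to its limit of 3; remaining capacity is filled optimally with the others.

52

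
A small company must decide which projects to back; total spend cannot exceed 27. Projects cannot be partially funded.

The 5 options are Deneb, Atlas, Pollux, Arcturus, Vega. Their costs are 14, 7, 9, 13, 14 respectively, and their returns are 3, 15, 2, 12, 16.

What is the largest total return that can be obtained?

31

Take Atlas and Vega: cost 7 + 14 = 21 ≤ 27, return 15 + 16 = 31.
No other feasible combination does better.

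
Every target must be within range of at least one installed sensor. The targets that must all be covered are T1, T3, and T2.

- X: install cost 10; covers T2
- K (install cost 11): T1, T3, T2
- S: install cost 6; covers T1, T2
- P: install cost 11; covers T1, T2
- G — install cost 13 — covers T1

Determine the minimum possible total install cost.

11

K alone covers T1, T3, T2 — every target.
Total install cost: 11.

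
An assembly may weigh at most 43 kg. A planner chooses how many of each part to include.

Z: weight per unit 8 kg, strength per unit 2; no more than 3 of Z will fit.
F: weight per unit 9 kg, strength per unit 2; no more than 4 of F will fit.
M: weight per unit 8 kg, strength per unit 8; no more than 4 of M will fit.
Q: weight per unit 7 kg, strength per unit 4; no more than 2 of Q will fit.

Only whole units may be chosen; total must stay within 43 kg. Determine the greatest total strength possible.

M has the best ratio (8/8); taking only M gives at most 4×8 = 32 (stopped by the supply cap of 4).
Mixing does better — 4×M and 1×Q: weight 39 ≤ 43, strength 4·8 + 1·4 = 36.

36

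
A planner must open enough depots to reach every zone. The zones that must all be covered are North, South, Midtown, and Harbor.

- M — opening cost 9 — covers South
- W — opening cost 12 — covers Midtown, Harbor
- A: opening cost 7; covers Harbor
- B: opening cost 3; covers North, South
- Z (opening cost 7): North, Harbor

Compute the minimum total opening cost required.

Choose W and B: together they cover North, South, Midtown, Harbor — every zone.
Total opening cost: 12 + 3 = 15.
No cover costs less than 15.

15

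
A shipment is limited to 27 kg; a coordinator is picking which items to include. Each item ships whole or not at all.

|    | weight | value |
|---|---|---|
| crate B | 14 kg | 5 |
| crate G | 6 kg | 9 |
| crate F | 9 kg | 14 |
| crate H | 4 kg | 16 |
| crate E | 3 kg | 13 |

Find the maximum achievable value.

crate G + crate F + crate H + crate E: weight 6 + 9 + 4 + 3 = 22 ≤ 27, value 9 + 14 + 16 + 13 = 52.
crate F + crate H + crate E: weight 9 + 4 + 3 = 16 ≤ 27, value 14 + 16 + 13 = 43.
Best is crate G, crate F, crate H, and crate E with total value 52.

52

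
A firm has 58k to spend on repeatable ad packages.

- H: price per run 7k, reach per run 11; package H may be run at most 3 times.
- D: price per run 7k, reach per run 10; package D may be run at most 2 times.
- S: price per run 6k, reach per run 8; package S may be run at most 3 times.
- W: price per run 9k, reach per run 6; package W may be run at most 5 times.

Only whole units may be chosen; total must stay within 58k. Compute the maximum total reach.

H has the best ratio (11/7); taking only H gives at most 3×11 = 33 (stopped by the supply cap of 3).
Mixing does better — 3×H, 2×D, and 3×S: price 53 ≤ 58, reach 3·11 + 2·10 + 3·8 = 77.

77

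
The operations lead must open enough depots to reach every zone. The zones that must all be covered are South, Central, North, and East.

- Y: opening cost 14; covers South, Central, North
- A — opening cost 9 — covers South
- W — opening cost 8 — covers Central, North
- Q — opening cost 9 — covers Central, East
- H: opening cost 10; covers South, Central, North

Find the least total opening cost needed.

Choose Q and H: together they cover South, Central, North, East — every zone.
Total opening cost: 9 + 10 = 19.

19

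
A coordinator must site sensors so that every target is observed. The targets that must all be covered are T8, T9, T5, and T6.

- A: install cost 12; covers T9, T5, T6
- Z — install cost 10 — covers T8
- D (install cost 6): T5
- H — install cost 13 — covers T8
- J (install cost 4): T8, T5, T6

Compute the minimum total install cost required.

Choose A and J: together they cover T8, T9, T5, T6 — every target.
Total install cost: 12 + 4 = 16.
No cover costs less than 16.

16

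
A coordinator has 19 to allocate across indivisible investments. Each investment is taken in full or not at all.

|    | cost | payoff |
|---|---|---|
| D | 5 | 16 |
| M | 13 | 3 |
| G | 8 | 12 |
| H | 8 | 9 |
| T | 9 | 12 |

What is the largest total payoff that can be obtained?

Treat it as a binary knapsack problem.
D + T: cost 5 + 9 = 14 ≤ 19, payoff 16 + 12 = 28.
D + H: cost 5 + 8 = 13 ≤ 19, payoff 16 + 9 = 25.
D + G: cost 5 + 8 = 13 ≤ 19, payoff 16 + 12 = 28.
The maximum payoff is 28; one optimal choice is D and G.

28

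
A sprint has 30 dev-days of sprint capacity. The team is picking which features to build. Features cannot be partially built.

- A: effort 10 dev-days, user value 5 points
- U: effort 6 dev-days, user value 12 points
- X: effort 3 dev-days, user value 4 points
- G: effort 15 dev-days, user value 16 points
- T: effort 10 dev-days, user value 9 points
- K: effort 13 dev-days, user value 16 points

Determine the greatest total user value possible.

Allowing fractional choices, the relaxed optimum would be about 40.5, but features are indivisible.
U + T + K: effort 6 + 10 + 13 = 29 ≤ 30, user value 12 + 9 + 16 = 37.
U + X + K: effort 6 + 3 + 13 = 22 ≤ 30, user value 12 + 4 + 16 = 32.
A + U + K: effort 10 + 6 + 13 = 29 ≤ 30, user value 5 + 12 + 16 = 33.
Best is U, T, and K with total user value 37.

37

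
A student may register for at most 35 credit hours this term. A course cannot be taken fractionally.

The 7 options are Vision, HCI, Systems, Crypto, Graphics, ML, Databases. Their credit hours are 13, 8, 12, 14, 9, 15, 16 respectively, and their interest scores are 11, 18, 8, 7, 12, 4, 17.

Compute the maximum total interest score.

47

Treat it as a binary knapsack problem.
Allowing fractional choices, the relaxed optimum would be about 48.7, but courses are indivisible.
Vision + HCI + Graphics: credit hours 13 + 8 + 9 = 30 ≤ 35, interest score 11 + 18 + 12 = 41.
HCI + Graphics + Databases: credit hours 8 + 9 + 16 = 33 ≤ 35, interest score 18 + 12 + 17 = 47.
Best is HCI, Graphics, and Databases with total interest score 47.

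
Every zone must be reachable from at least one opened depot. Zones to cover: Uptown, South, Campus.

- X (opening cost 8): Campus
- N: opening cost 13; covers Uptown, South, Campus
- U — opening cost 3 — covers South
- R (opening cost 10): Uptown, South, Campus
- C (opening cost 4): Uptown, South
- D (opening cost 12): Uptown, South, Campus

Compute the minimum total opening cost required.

10

The greedy cost-per-new-zone heuristic would pick C and X for 12, but a cheaper cover exists.
R alone covers Uptown, South, Campus — every zone.
Total opening cost: 10.
No cover costs less than 10.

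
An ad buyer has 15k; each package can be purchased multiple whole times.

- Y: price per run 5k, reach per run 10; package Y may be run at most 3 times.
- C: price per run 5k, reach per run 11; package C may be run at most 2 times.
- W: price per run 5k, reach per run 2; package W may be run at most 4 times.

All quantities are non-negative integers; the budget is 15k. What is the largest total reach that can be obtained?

32

This is a bounded integer knapsack.
C has the best ratio (11/5); taking only C gives at most 2×11 = 22 (stopped by the supply cap of 2).
Mixing does better — 1×Y and 2×C: price 15 ≤ 15, reach 1·10 + 2·11 = 32.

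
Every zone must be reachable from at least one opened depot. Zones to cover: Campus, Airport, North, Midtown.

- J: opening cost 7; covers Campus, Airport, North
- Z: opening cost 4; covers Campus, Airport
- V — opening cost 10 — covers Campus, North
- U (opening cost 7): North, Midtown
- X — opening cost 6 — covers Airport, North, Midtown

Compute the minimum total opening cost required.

Choose Z and X: together they cover Campus, Airport, North, Midtown — every zone.
Total opening cost: 4 + 6 = 10.

10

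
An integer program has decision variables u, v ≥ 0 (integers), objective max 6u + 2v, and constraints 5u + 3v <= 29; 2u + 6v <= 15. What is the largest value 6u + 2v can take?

The continuous relaxation peaks at (5.8, 0) with value 34.80; rounding to a feasible lattice point costs some objective.
(u,v)=(5,0): 5·5+3·0=25≤29, 2·5+6·0=10≤15, objective 30.
(u,v)=(4,1): 5·4+3·1=23≤29, 2·4+6·1=14≤15, objective 26.
(u,v)=(4,0): 5·4+3·0=20≤29, 2·4+6·0=8≤15, objective 24.
The best lattice point is (5,0), giving 30.

30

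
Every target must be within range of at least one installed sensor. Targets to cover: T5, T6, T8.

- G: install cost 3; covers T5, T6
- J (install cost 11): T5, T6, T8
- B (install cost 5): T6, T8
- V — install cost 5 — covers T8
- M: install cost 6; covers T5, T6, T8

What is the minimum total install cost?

M alone covers T5, T6, T8 — every target.
Total install cost: 6.

6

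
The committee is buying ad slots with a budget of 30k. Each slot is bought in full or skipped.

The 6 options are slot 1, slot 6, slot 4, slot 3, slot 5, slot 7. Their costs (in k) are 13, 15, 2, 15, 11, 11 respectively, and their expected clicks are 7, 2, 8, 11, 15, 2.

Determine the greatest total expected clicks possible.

34

This is an integer program with binary decision variables.
slot 3 + slot 5: cost 15 + 11 = 26 ≤ 30, expected clicks 11 + 15 = 26.
slot 1 + slot 4 + slot 5: cost 13 + 2 + 11 = 26 ≤ 30, expected clicks 7 + 8 + 15 = 30.
slot 4 + slot 3 + slot 5: cost 2 + 15 + 11 = 28 ≤ 30, expected clicks 8 + 11 + 15 = 34.
Best is slot 4, slot 3, and slot 5 with total expected clicks 34.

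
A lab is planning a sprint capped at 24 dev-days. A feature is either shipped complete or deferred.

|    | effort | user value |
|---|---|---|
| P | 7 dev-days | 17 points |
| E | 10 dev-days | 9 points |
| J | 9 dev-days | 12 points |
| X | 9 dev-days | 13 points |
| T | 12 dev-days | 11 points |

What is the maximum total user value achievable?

This is a 0-1 knapsack instance.
Allowing fractional choices, the relaxed optimum would be about 40.7, but features are indivisible.
P + X: effort 7 + 9 = 16 ≤ 24, user value 17 + 13 = 30.
P + J: effort 7 + 9 = 16 ≤ 24, user value 17 + 12 = 29.
P + T: effort 7 + 12 = 19 ≤ 24, user value 17 + 11 = 28.
Best is P and X with total user value 30.

30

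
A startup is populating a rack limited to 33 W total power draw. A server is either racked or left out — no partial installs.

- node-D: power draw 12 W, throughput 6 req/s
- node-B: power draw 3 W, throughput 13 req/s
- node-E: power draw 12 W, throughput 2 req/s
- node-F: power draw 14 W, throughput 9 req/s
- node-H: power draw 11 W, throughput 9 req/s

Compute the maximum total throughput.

31

Treat it as a binary knapsack problem.
node-D + node-B + node-H: power draw 12 + 3 + 11 = 26 ≤ 33, throughput 6 + 13 + 9 = 28.
node-B + node-F + node-H: power draw 3 + 14 + 11 = 28 ≤ 33, throughput 13 + 9 + 9 = 31.
node-D + node-B + node-F: power draw 12 + 3 + 14 = 29 ≤ 33, throughput 6 + 13 + 9 = 28.
Best is node-B, node-F, and node-H with total throughput 31.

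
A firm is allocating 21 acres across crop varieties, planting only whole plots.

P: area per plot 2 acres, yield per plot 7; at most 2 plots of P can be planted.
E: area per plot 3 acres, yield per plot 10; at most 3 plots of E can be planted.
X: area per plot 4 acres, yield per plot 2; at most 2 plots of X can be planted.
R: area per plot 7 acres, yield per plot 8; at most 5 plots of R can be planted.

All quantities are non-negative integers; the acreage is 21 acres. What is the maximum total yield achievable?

52

P has the best ratio (7/2); taking only P gives at most 2×7 = 14 (stopped by the supply cap of 2).
Mixing does better — 2×P, 3×E, and 1×R: area 20 ≤ 21, yield 2·7 + 3·10 + 1·8 = 52.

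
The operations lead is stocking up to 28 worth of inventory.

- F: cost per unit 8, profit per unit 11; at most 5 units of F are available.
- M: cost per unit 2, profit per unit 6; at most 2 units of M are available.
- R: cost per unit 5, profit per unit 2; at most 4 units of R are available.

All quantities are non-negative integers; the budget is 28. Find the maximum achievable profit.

45

This is a bounded integer knapsack.
3×F and 1×M: cost 26 ≤ 28, profit 3·11 + 1·6 = 39.
3×F and 2×M: cost 28 ≤ 28, profit 3·11 + 2·6 = 45.
Best is 45.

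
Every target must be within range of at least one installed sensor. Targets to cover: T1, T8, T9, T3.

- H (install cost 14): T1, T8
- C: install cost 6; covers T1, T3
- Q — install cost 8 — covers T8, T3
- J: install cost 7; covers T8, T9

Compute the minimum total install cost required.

13

This is a weighted set-cover instance.
Choose C and J: together they cover T1, T8, T9, T3 — every target.
Total install cost: 6 + 7 = 13.
No cover costs less than 13.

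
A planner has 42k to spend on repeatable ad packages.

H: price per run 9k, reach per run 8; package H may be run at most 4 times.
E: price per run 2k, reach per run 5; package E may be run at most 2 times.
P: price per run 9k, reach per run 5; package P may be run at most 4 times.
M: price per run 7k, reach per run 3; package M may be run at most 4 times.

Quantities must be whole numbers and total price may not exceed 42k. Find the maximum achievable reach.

3×H, 2×E, and 1×P: price 40 ≤ 42, reach 3·8 + 2·5 + 1·5 = 39.
4×H and 2×E: price 40 ≤ 42, reach 4·8 + 2·5 = 42.
Best is 42.

42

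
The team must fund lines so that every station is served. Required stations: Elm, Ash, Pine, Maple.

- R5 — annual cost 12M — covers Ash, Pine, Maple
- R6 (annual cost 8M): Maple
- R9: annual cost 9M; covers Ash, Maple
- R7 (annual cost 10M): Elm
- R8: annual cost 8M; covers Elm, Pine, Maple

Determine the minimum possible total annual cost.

17

Choose R9 and R8: together they cover Elm, Ash, Pine, Maple — every station.
Total annual cost: 9 + 8 = 17.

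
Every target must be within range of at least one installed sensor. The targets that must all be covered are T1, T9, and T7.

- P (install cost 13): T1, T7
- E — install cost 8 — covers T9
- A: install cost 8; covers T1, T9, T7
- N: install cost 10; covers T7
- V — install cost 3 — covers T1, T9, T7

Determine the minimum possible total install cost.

3

This is an integer covering problem.
V alone covers T1, T9, T7 — every target.
Total install cost: 3.
No cover costs less than 3.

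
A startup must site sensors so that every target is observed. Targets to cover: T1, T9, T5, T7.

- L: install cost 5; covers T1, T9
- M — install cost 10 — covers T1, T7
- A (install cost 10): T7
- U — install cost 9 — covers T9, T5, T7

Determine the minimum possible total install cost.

14

Choose L and U: together they cover T1, T9, T5, T7 — every target.
Total install cost: 5 + 9 = 14.
No cover costs less than 14.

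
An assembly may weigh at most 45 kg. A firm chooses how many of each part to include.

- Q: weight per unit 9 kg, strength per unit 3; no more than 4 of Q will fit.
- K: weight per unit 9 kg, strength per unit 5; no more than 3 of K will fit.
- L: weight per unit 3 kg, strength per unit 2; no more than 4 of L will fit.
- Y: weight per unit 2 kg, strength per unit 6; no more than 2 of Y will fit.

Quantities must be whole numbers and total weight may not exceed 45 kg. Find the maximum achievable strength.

35

Y has the best ratio (6/2); taking only Y gives at most 2×6 = 12 (stopped by the supply cap of 2).
Mixing does better — 3×K, 4×L, and 2×Y: weight 43 ≤ 45, strength 3·5 + 4·2 + 2·6 = 35.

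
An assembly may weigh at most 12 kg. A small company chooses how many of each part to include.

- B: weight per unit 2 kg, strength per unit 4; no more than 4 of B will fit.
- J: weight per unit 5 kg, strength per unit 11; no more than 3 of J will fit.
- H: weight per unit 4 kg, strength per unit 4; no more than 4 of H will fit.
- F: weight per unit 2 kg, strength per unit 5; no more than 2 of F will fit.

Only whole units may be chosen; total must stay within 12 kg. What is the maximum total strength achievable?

This is a bounded integer knapsack.
1×B and 2×J: weight 12 ≤ 12, strength 1·4 + 2·11 = 26.
2×J and 1×F: weight 12 ≤ 12, strength 2·11 + 1·5 = 27.
Best is 27.

27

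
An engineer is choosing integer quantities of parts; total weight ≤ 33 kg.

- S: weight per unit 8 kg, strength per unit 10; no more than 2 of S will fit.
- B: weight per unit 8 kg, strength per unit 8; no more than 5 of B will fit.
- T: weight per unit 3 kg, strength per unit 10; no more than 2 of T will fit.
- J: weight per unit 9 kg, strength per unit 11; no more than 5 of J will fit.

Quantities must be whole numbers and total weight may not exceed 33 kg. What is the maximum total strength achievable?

53

This is a bounded integer knapsack.
1×S, 2×T, and 2×J: weight 32 ≤ 33, strength 1·10 + 2·10 + 2·11 = 52.
2×T and 3×J: weight 33 ≤ 33, strength 2·10 + 3·11 = 53.
Best is 53.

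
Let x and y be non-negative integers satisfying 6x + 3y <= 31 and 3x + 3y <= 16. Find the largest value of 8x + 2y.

(x,y)=(5,0): 6·5+3·0=30≤31, 3·5+3·0=15≤16, objective 40.
(x,y)=(4,1): 6·4+3·1=27≤31, 3·4+3·1=15≤16, objective 34.
(x,y)=(4,0): 6·4+3·0=24≤31, 3·4+3·0=12≤16, objective 32.
The best lattice point is (5,0), giving 40.

40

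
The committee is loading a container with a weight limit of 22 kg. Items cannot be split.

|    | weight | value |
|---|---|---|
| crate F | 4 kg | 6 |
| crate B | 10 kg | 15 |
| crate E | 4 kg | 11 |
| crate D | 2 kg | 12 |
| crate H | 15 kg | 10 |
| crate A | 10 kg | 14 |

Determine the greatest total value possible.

crate F + crate E + crate D + crate A: weight 4 + 4 + 2 + 10 = 20 ≤ 22, value 6 + 11 + 12 + 14 = 43.
crate F + crate B + crate E + crate D: weight 4 + 10 + 4 + 2 = 20 ≤ 22, value 6 + 15 + 11 + 12 = 44.
Best is crate F, crate B, crate E, and crate D with total value 44.

44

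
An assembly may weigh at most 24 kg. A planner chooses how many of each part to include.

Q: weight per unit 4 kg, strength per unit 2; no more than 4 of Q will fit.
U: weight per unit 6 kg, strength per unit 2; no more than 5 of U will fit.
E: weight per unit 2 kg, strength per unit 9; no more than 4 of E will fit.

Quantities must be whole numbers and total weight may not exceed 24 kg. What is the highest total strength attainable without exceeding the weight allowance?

Take 4×Q and 4×E: weight 24 ≤ 24, strength 4·2 + 4·9 = 44.
E has the best ratio (9/2) and is taken to its limit of 4; remaining capacity is filled optimally with the others.

44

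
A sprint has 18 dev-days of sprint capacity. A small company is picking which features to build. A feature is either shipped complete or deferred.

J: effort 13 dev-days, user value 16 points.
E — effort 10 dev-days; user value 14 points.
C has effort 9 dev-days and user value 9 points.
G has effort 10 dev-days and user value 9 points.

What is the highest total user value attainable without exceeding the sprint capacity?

Take J: effort 13 ≤ 18, user value 16.
No other feasible combination does better.

16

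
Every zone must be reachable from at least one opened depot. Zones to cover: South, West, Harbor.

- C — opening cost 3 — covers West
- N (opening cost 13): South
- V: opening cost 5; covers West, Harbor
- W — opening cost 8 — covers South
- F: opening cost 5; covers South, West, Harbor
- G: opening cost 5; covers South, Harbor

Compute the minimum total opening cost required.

This is an integer covering problem.
F alone covers South, West, Harbor — every zone.
Total opening cost: 5.
No cover costs less than 5.

5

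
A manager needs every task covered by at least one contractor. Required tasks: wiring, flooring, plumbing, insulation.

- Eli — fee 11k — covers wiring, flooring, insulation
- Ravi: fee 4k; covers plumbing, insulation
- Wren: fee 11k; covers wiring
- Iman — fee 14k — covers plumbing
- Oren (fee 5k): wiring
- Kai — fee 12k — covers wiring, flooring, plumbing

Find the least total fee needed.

15

The greedy cost-per-new-task heuristic would pick Ravi, Oren, and Eli for 20, but a cheaper cover exists.
Choose Eli and Ravi: together they cover wiring, flooring, plumbing, insulation — every task.
Total fee: 11 + 4 = 15.
No cover costs less than 15.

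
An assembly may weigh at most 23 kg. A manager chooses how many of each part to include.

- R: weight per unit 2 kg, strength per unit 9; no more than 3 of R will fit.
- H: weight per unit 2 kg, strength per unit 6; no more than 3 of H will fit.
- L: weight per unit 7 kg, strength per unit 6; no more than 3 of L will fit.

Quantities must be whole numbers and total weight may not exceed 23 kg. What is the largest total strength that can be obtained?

51

Take 3×R, 3×H, and 1×L: weight 19 ≤ 23, strength 3·9 + 3·6 + 1·6 = 51.
R has the best ratio (9/2) and is taken to its limit of 3; remaining capacity is filled optimally with the others.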